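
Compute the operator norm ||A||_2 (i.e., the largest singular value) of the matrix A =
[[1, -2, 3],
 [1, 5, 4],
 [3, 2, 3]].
||A||_2 ≈ 7.7455 (= sqrt(largest eigenvalue of A^T A))

||A||_2 = sigma_max(A) = sqrt(lambda_max(A^T A)). Form the symmetric matrix M = A^T A =
[[11, 9, 16],
 [9, 33, 20],
 [16, 20, 34]].
Its characteristic polynomial (trace, sum of principal 2x2 minors, determinant of M give the coefficients) is
  p(λ) = det(λ I - M) = λ^3 - 78λ^2 + 1122λ - 2500.
No integer candidate from the rational root theorem (±divisors of 2500) is a root, so the roots are irrational. The cubic discriminant is Δ = 1033128864 > 0, so there are three distinct real roots. p(2) = -560 and p(3) = 191 have opposite signs, so a root lies in (2, 3); Newton's method refines it to λ ≈ 2.7271. p(15) = 155 and p(16) = -420 have opposite signs, so a root lies in (15, 16); Newton's method refines it to λ ≈ 15.2807. p(59) = -2441 and p(60) = 20 have opposite signs, so a root lies in (59, 60); Newton's method refines it to λ ≈ 59.9922. Check (Vieta): the three roots sum to 78, matching tr M = 78.
So the eigenvalues of A^T A are ≈ 2.7271, 15.2807, 59.9922 (all ≥ 0, as they must be for A^T A). The largest is λ_max ≈ 59.9922, hence ||A||_2 = sqrt(λ_max) ≈ 7.7455.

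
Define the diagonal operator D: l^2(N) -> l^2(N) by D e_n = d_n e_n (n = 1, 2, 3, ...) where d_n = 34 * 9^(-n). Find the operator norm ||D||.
||D|| = 34/9 (attained at n = 1)

For D diagonal, ||D|| = sup_n |d_n|. The sequence d_n = 34 * 9^(-n) is positive and strictly decreasing (ratio 9^(-1) < 1), so the supremum is d_1 = 34/9. Hence ||D|| = 34/9.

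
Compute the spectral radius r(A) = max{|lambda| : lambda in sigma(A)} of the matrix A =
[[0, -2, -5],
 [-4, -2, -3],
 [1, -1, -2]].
r(A) ≈ 4.7707

The eigenvalues of A are the roots of its characteristic polynomial. With M = A (coefficients from the trace, the sum of principal 2x2 minors, and det A):
  p(λ) = det(λ I - M) = λ^3 + 4λ^2 - 2λ + 8.
No integer candidate from the rational root theorem (±divisors of 8) is a root, so the roots are irrational. The cubic discriminant is Δ = -4832 < 0, so there is one real root and a complex-conjugate pair. p(-5) = -7 and p(-4) = 16 have opposite signs, so a root lies in (-5, -4); Newton's method refines it to λ ≈ -4.7707. Dividing out (λ - (-4.7707)) leaves approximately λ^2 - 0.7707λ + 1.6769. For λ^2 - 0.7707λ + 1.6769 the discriminant is -6.1136. It is negative, so the remaining roots are the complex-conjugate pair λ ≈ 0.3854 ± 1.2363i. Their product equals the constant term, so |λ|^2 ≈ 1.6769 and |λ| ≈ 1.2949.
Thus the eigenvalues (to 4 decimals) are -4.7707 (modulus 4.7707); 0.3854 ± 1.2363i (modulus 1.2949). The spectral radius is the largest modulus: r(A) ≈ 4.7707. (Cross-check: r(A) ≤ ||A||_2 ≈ 7.1345; equality holds whenever A is normal, though it can also hold for some non-normal A.)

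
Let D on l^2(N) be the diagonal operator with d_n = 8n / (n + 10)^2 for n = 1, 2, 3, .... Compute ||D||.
||D|| = 1/5 (attained at n = 10)

For D diagonal, ||D|| = sup_n |d_n|. Treat f(x) = 8x / (x + 10)^2 for real x > 0. By the quotient rule, f'(x) = 8(10 - x)/(x + 10)^3, which is positive for x < 10 and negative for x > 10. So f has a unique maximum at x = 10, and since 10 is a positive integer, the supremum over n ≥ 1 is attained at n = 10: d_10 = 8·10/(10 + 10)^2 = 8·10/400 = 1/5. Hence ||D|| = 1/5.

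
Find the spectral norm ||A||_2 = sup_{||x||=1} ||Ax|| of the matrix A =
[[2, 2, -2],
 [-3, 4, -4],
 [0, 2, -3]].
||A||_2 ≈ 7.4577 (= sqrt(largest eigenvalue of A^T A))

||A||_2 = sigma_max(A) = sqrt(lambda_max(A^T A)). Form the symmetric matrix M = A^T A =
[[13, -8, 8],
 [-8, 24, -26],
 [8, -26, 29]].
Its characteristic polynomial (trace, sum of principal 2x2 minors, determinant of M give the coefficients) is
  p(λ) = det(λ I - M) = λ^3 - 66λ^2 + 581λ - 196.
No integer candidate from the rational root theorem (±divisors of 196) is a root, so the roots are irrational. The cubic discriminant is Δ = 594774544 > 0, so there are three distinct real roots. p(0) = -196 and p(1) = 320 have opposite signs, so a root lies in (0, 1); Newton's method refines it to λ ≈ 0.3513. p(10) = 14 and p(11) = -460 have opposite signs, so a root lies in (10, 11); Newton's method refines it to λ ≈ 10.0318. p(55) = -1516 and p(56) = 980 have opposite signs, so a root lies in (55, 56); Newton's method refines it to λ ≈ 55.6169. Check (Vieta): the three roots sum to 66, matching tr M = 66.
So the eigenvalues of A^T A are ≈ 0.3513, 10.0318, 55.6169 (all ≥ 0, as they must be for A^T A). The largest is λ_max ≈ 55.6169, hence ||A||_2 = sqrt(λ_max) ≈ 7.4577.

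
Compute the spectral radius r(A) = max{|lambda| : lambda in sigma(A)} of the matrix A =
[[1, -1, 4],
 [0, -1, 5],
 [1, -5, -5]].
r(A) ≈ 5.1605

The eigenvalues of A are the roots of its characteristic polynomial. With M = A (coefficients from the trace, the sum of principal 2x2 minors, and det A):
  p(λ) = det(λ I - M) = λ^3 + 5λ^2 + 20λ - 29.
No integer candidate from the rational root theorem (±divisors of 29) is a root, so the roots are irrational. The cubic discriminant is Δ = -82407 < 0, so there is one real root and a complex-conjugate pair. p(1) = -3 and p(2) = 39 have opposite signs, so a root lies in (1, 2); Newton's method refines it to λ ≈ 1.089. Dividing out (λ - (1.089)) leaves approximately λ^2 + 6.089λ + 26.6307. For λ^2 + 6.089λ + 26.6307 the discriminant is -69.4472. It is negative, so the remaining roots are the complex-conjugate pair λ ≈ -3.0445 ± 4.1668i. Their product equals the constant term, so |λ|^2 ≈ 26.6307 and |λ| ≈ 5.1605.
Thus the eigenvalues (to 4 decimals) are 1.089 (modulus 1.089); -3.0445 ± 4.1668i (modulus 5.1605). The spectral radius is the largest modulus: r(A) ≈ 5.1605. (Cross-check: r(A) ≤ ||A||_2 ≈ 8.4765; equality holds whenever A is normal, though it can also hold for some non-normal A.)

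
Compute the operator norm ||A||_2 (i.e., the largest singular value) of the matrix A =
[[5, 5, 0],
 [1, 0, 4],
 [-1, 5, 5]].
||A||_2 ≈ 8.6988 (= sqrt(largest eigenvalue of A^T A))

||A||_2 = sigma_max(A) = sqrt(lambda_max(A^T A)). Form the symmetric matrix M = A^T A =
[[27, 20, -1],
 [20, 50, 25],
 [-1, 25, 41]].
Its characteristic polynomial (trace, sum of principal 2x2 minors, determinant of M give the coefficients) is
  p(λ) = det(λ I - M) = λ^3 - 118λ^2 + 3481λ - 21025.
No integer candidate from the rational root theorem (±divisors of 21025) is a root, so the roots are irrational. The cubic discriminant is Δ = 5337007025 > 0, so there are three distinct real roots. p(8) = -217 and p(9) = 1475 have opposite signs, so a root lies in (8, 9); Newton's method refines it to λ ≈ 8.1224. p(34) = 225 and p(35) = -865 have opposite signs, so a root lies in (34, 35); Newton's method refines it to λ ≈ 34.2087. p(75) = -1825 and p(76) = 939 have opposite signs, so a root lies in (75, 76); Newton's method refines it to λ ≈ 75.669. Check (Vieta): the three roots sum to 118, matching tr M = 118.
So the eigenvalues of A^T A are ≈ 8.1224, 34.2087, 75.669 (all ≥ 0, as they must be for A^T A). The largest is λ_max ≈ 75.669, hence ||A||_2 = sqrt(λ_max) ≈ 8.6988.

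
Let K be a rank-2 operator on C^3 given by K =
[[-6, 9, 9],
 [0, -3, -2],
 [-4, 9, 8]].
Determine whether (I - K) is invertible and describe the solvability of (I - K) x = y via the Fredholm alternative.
(I - K) is invertible (det(I - K) = 2 ≠ 0), so for every y in C^3 the equation (I - K) x = y has a unique solution.

K has rank 2 and factors as K = U V^T = u1 v1^T + u2 v2^T with u1 = (-3, 0, -2), v1 = (2, 0, -1), u2 = (-3, 1, -3), v2 = (0, -3, -2) (multiplying out reproduces the displayed K). The nonzero eigenvalues of U V^T coincide with those of the 2 x 2 matrix G = V^T U = [[v1·u1, v1·u2], [v2·u1, v2·u2]] = [[-4, -3], [4, 3]], and by the Sylvester determinant identity det(I_3 - U V^T) = det(I_2 - V^T U) = det([[5, 3], [-4, -2]]) = (5)(-2) - (3)(-4) = 2. (Direct check: I - K =
[[7, -9, -9],
 [0, 4, 2],
 [4, -9, -7]]
has determinant 2.) The finite-dimensional Fredholm alternative says: either (I - K) is invertible, or ker(I - K) ≠ {0} and then range(I - K) = ker((I - K)^*)^⊥, with dim ker(I - K) = dim ker((I - K)^*). Since det(I - K) ≠ 0, 1 is not an eigenvalue of K and ker(I - K) = {0}, so we are in the first case: for every y there is a unique x = (I - K)^(-1) y. (Explicitly, by the Woodbury identity, (I - U V^T)^(-1) = I + U (I_2 - G)^(-1) V^T.)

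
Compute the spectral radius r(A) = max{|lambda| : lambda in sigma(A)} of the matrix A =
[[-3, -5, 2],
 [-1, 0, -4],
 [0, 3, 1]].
r(A) ≈ 3.972

The eigenvalues of A are the roots of its characteristic polynomial. With M = A (coefficients from the trace, the sum of principal 2x2 minors, and det A):
  p(λ) = det(λ I - M) = λ^3 + 2λ^2 + 4λ + 47.
No integer candidate from the rational root theorem (±divisors of 47) is a root, so the roots are irrational. The cubic discriminant is Δ = -54571 < 0, so there is one real root and a complex-conjugate pair. p(-4) = -1 and p(-3) = 26 have opposite signs, so a root lies in (-4, -3); Newton's method refines it to λ ≈ -3.972. Dividing out (λ - (-3.972)) leaves approximately λ^2 - 1.972λ + 11.8328. For λ^2 - 1.972λ + 11.8328 the discriminant is -43.4425. It is negative, so the remaining roots are the complex-conjugate pair λ ≈ 0.986 ± 3.2955i. Their product equals the constant term, so |λ|^2 ≈ 11.8328 and |λ| ≈ 3.4399.
Thus the eigenvalues (to 4 decimals) are -3.972 (modulus 3.972); 0.986 ± 3.2955i (modulus 3.4399). The spectral radius is the largest modulus: r(A) ≈ 3.972. (Cross-check: r(A) ≤ ||A||_2 ≈ 6.5956; equality holds whenever A is normal, though it can also hold for some non-normal A.)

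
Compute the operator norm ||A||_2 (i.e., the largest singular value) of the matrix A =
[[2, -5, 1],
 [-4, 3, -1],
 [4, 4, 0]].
||A||_2 = sqrt(54) ≈ 7.3485 (= sqrt(largest eigenvalue of A^T A))

||A||_2 = sigma_max(A) = sqrt(lambda_max(A^T A)). Form the symmetric matrix M = A^T A =
[[36, -6, 6],
 [-6, 50, -8],
 [6, -8, 2]].
Its characteristic polynomial (trace, sum of principal 2x2 minors, determinant of M give the coefficients) is
  p(λ) = det(λ I - M) = λ^3 - 88λ^2 + 1836λ.
The constant term is 0, so λ = 0 is a root. Dividing out λ leaves p(λ) = λ(λ^2 - 88λ + 1836). For λ^2 - 88λ + 1836 the discriminant is 400. It is a perfect square (20^2), so the roots are rational: λ = (88 ± 20)/2 = 54, 34.
So the eigenvalues of A^T A are ≈ 0, 34, 54 (all ≥ 0, as they must be for A^T A). The largest is λ_max = 54, hence ||A||_2 = sqrt(λ_max) = sqrt(54) ≈ 7.3485.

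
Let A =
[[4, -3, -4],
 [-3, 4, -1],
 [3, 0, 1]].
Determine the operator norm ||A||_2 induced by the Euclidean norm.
||A||_2 ≈ 7.6168 (= sqrt(largest eigenvalue of A^T A))

||A||_2 = sigma_max(A) = sqrt(lambda_max(A^T A)). Form the symmetric matrix M = A^T A =
[[34, -24, -10],
 [-24, 25, 8],
 [-10, 8, 18]].
Its characteristic polynomial (trace, sum of principal 2x2 minors, determinant of M give the coefficients) is
  p(λ) = det(λ I - M) = λ^3 - 77λ^2 + 1172λ - 4096.
No integer candidate from the rational root theorem (±divisors of 4096) is a root, so the roots are irrational. The cubic discriminant is Δ = 425305872 > 0, so there are three distinct real roots. p(5) = -36 and p(6) = 380 have opposite signs, so a root lies in (5, 6); Newton's method refines it to λ ≈ 5.0762. p(13) = 324 and p(14) = -36 have opposite signs, so a root lies in (13, 14); Newton's method refines it to λ ≈ 13.9083. p(58) = -36 and p(59) = 2394 have opposite signs, so a root lies in (58, 59); Newton's method refines it to λ ≈ 58.0154. Check (Vieta): the three roots sum to 77, matching tr M = 77.
So the eigenvalues of A^T A are ≈ 5.0762, 13.9083, 58.0154 (all ≥ 0, as they must be for A^T A). The largest is λ_max ≈ 58.0154, hence ||A||_2 = sqrt(λ_max) ≈ 7.6168.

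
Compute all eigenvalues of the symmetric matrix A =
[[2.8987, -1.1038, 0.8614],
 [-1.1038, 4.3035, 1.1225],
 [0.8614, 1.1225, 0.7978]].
sigma(A) ≈ {0, 3, 5}

A is real symmetric, so its spectrum consists of real eigenvalues. Expanding the characteristic polynomial of the displayed matrix gives
  det(λ I - A) = p(λ) = λ^3 + (-8)λ^2 + (15)λ + (0).
Solving p(λ) = 0 yields eigenvalues ≈ 0, 3, 5. (A is shown rounded to 4 decimals, so these recover the underlying integer eigenvalues to within that precision.)
Verification: the trace of A = 8 equals the sum of eigenvalues 8, and det(A) ≈ -0.0000 matches the eigenvalue product 0.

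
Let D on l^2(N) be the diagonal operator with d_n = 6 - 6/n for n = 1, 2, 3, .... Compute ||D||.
||D|| = 6

For a diagonal operator on l^2 with entries d_n, ||D|| = sup_n |d_n|. Here d_1 = 0, d_2 = 3, ..., and d_n = 6 - 6/n increases monotonically toward 6. All terms lie in [0, 6), so |d_n| = d_n and the supremum is the limit 6, which is not attained by any individual d_n. Hence ||D|| = 6.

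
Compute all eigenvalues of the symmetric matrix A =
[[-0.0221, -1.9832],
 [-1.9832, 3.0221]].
sigma(A) ≈ {-1, 4}

A is real symmetric, so its spectrum consists of real eigenvalues. Expanding the characteristic polynomial of the displayed matrix gives
  det(λ I - A) = p(λ) = λ^2 + (-3)λ + (-4).
Solving p(λ) = 0 yields eigenvalues ≈ -1, 4. (A is shown rounded to 4 decimals, so these recover the underlying integer eigenvalues to within that precision.)
Verification: the trace of A = 3 equals the sum of eigenvalues 3, and det(A) ≈ -3.9999 matches the eigenvalue product -4.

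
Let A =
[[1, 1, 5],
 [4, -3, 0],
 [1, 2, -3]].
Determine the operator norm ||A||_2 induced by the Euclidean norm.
||A||_2 ≈ 5.8755 (= sqrt(largest eigenvalue of A^T A))

||A||_2 = sigma_max(A) = sqrt(lambda_max(A^T A)). Form the symmetric matrix M = A^T A =
[[18, -9, 2],
 [-9, 14, -1],
 [2, -1, 34]].
Its characteristic polynomial (trace, sum of principal 2x2 minors, determinant of M give the coefficients) is
  p(λ) = det(λ I - M) = λ^3 - 66λ^2 + 1254λ - 5776.
No integer candidate from the rational root theorem (±divisors of 5776) is a root, so the roots are irrational. The cubic discriminant is Δ = 23860656 > 0, so there are three distinct real roots. p(6) = -412 and p(7) = 111 have opposite signs, so a root lies in (6, 7); Newton's method refines it to λ ≈ 6.7722. p(24) = 128 and p(25) = -51 have opposite signs, so a root lies in (24, 25); Newton's method refines it to λ ≈ 24.7062. p(34) = -132 and p(35) = 139 have opposite signs, so a root lies in (34, 35); Newton's method refines it to λ ≈ 34.5216. Check (Vieta): the three roots sum to 66, matching tr M = 66.
So the eigenvalues of A^T A are ≈ 6.7722, 24.7062, 34.5216 (all ≥ 0, as they must be for A^T A). The largest is λ_max ≈ 34.5216, hence ||A||_2 = sqrt(λ_max) ≈ 5.8755.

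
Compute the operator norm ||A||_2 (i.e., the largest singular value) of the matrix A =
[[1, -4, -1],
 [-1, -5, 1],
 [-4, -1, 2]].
||A||_2 ≈ 6.6103 (= sqrt(largest eigenvalue of A^T A))

||A||_2 = sigma_max(A) = sqrt(lambda_max(A^T A)). Form the symmetric matrix M = A^T A =
[[18, 5, -10],
 [5, 42, -3],
 [-10, -3, 6]].
Its characteristic polynomial (trace, sum of principal 2x2 minors, determinant of M give the coefficients) is
  p(λ) = det(λ I - M) = λ^3 - 66λ^2 + 982λ - 324.
No integer candidate from the rational root theorem (±divisors of 324) is a root, so the roots are irrational. The cubic discriminant is Δ = 415285088 > 0, so there are three distinct real roots. p(0) = -324 and p(1) = 593 have opposite signs, so a root lies in (0, 1); Newton's method refines it to λ ≈ 0.3376. p(21) = 453 and p(22) = -16 have opposite signs, so a root lies in (21, 22); Newton's method refines it to λ ≈ 21.966. p(43) = -625 and p(44) = 292 have opposite signs, so a root lies in (43, 44); Newton's method refines it to λ ≈ 43.6965. Check (Vieta): the three roots sum to 66, matching tr M = 66.
So the eigenvalues of A^T A are ≈ 0.3376, 21.966, 43.6965 (all ≥ 0, as they must be for A^T A). The largest is λ_max ≈ 43.6965, hence ||A||_2 = sqrt(λ_max) ≈ 6.6103.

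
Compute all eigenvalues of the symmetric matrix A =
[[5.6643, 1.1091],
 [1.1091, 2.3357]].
sigma(A) ≈ {2, 6}

A is real symmetric, so its spectrum consists of real eigenvalues. Expanding the characteristic polynomial of the displayed matrix gives
  det(λ I - A) = p(λ) = λ^2 + (-8)λ + (12).
Solving p(λ) = 0 yields eigenvalues ≈ 2, 6. (A is shown rounded to 4 decimals, so these recover the underlying integer eigenvalues to within that precision.)
Verification: the trace of A = 8 equals the sum of eigenvalues 8, and det(A) ≈ 12.0000 matches the eigenvalue product 12.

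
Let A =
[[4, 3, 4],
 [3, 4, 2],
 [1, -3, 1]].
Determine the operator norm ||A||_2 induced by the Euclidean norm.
||A||_2 ≈ 8.2488 (= sqrt(largest eigenvalue of A^T A))

||A||_2 = sigma_max(A) = sqrt(lambda_max(A^T A)). Form the symmetric matrix M = A^T A =
[[26, 21, 23],
 [21, 34, 17],
 [23, 17, 21]].
Its characteristic polynomial (trace, sum of principal 2x2 minors, determinant of M give the coefficients) is
  p(λ) = det(λ I - M) = λ^3 - 81λ^2 + 885λ - 225.
No integer candidate from the rational root theorem (±divisors of 225) is a root, so the roots are irrational. The cubic discriminant is Δ = 2176783200 > 0, so there are three distinct real roots. p(0) = -225 and p(1) = 580 have opposite signs, so a root lies in (0, 1); Newton's method refines it to λ ≈ 0.2604. p(12) = 459 and p(13) = -212 have opposite signs, so a root lies in (12, 13); Newton's method refines it to λ ≈ 12.6977. p(68) = -157 and p(69) = 3708 have opposite signs, so a root lies in (68, 69); Newton's method refines it to λ ≈ 68.0419. Check (Vieta): the three roots sum to 81, matching tr M = 81.
So the eigenvalues of A^T A are ≈ 0.2604, 12.6977, 68.0419 (all ≥ 0, as they must be for A^T A). The largest is λ_max ≈ 68.0419, hence ||A||_2 = sqrt(λ_max) ≈ 8.2488.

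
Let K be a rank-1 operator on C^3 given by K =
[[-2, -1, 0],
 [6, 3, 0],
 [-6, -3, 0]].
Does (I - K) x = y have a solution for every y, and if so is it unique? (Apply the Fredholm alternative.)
(I - K) is singular (det(I - K) = 0, i.e. 1 ∈ sigma(K)). (I - K) x = y is solvable iff y ⊥ ker((I - K)^*) = span{(-2, -1, 0)}, i.e. iff -2y_1 - y_2 = 0. When solvable, the solutions are x = y + c·(1, -3, 3), c arbitrary (ker(I - K) = span{(1, -3, 3)}, dimension 1).

K has rank 1, so it is an outer product K = u v^T: every row of K is a multiple of one row vector. Reading off the entries, u = (1, -3, 3) and v = (-2, -1, 0) (row i of K equals u_i·v^T). A rank-one matrix u v^T satisfies K u = u (v·u) and kills the (2)-dimensional subspace v^⊥, so its characteristic polynomial is lambda^2 (lambda - v·u) with v·u = tr K = 1. Hence the eigenvalues of I - K are 1 (multiplicity 2) and 1 - (1) = 0, so det(I - K) = 0. (Direct check: I - K =
[[3, 1, 0],
 [-6, -2, 0],
 [6, 3, 1]]
has determinant 0.) So 1 is an eigenvalue of K and (I - K) is not invertible. The finite-dimensional Fredholm alternative says: either (I - K) is invertible, or ker(I - K) ≠ {0} and then range(I - K) = ker((I - K)^*)^⊥, with dim ker(I - K) = dim ker((I - K)^*). We are in the second case, so we need both kernels. Kernel of I - K: (I - K) u = u - u (v·u) = u - u = 0, so ker(I - K) = span{u} = span{(1, -3, 3)} (it is exactly 1-dimensional because rank(I - K) = 2). Kernel of the adjoint: K is real, so (I - K)^* = I - K^T = I - v u^T, and (I - v u^T) v = v - v (u·v) = 0; hence ker((I - K)^*) = span{v} = span{(-2, -1, 0)}. Therefore (I - K) x = y is solvable iff <y, v> = 0, i.e. iff -2y_1 - y_2 = 0. When this holds, K y = u (v·y) = 0, so (I - K) y = y and x = y is a particular solution; the full solution set is the line x = y + c·u = y + c·(1, -3, 3), c ∈ C.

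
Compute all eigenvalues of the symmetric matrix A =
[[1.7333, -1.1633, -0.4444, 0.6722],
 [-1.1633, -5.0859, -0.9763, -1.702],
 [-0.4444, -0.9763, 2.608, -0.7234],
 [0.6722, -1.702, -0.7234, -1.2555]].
sigma(A) ≈ {-6, -1, 2, 3}

A is real symmetric, so its spectrum consists of real eigenvalues. Expanding the characteristic polynomial of the displayed matrix gives
  det(λ I - A) = p(λ) = λ^4 + (2)λ^3 + (-23)λ^2 + (12)λ + (36).
Solving p(λ) = 0 yields eigenvalues ≈ -6, -1, 2, 3. (A is shown rounded to 4 decimals, so these recover the underlying integer eigenvalues to within that precision.)
Verification: the trace of A = -2 equals the sum of eigenvalues -2, and det(A) ≈ 36.0001 matches the eigenvalue product 36.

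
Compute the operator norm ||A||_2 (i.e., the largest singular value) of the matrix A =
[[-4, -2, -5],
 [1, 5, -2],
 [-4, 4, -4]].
||A||_2 ≈ 8.9165 (= sqrt(largest eigenvalue of A^T A))

||A||_2 = sigma_max(A) = sqrt(lambda_max(A^T A)). Form the symmetric matrix M = A^T A =
[[33, -3, 34],
 [-3, 45, -16],
 [34, -16, 45]].
Its characteristic polynomial (trace, sum of principal 2x2 minors, determinant of M give the coefficients) is
  p(λ) = det(λ I - M) = λ^3 - 123λ^2 + 3574λ - 9216.
No integer candidate from the rational root theorem (±divisors of 9216) is a root, so the roots are irrational. The cubic discriminant is Δ = 12672765284 > 0, so there are three distinct real roots. p(2) = -2552 and p(3) = 426 have opposite signs, so a root lies in (2, 3); Newton's method refines it to λ ≈ 2.8521. p(40) = 944 and p(41) = -524 have opposite signs, so a root lies in (40, 41); Newton's method refines it to λ ≈ 40.6433. p(79) = -1474 and p(80) = 1504 have opposite signs, so a root lies in (79, 80); Newton's method refines it to λ ≈ 79.5047. Check (Vieta): the three roots sum to 123, matching tr M = 123.
So the eigenvalues of A^T A are ≈ 2.8521, 40.6433, 79.5047 (all ≥ 0, as they must be for A^T A). The largest is λ_max ≈ 79.5047, hence ||A||_2 = sqrt(λ_max) ≈ 8.9165.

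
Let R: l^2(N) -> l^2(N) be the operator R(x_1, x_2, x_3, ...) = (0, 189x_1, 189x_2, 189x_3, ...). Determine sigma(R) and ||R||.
sigma(R) = closed disk {z in C : |z| ≤ 189}; ||R|| = 189

Note R = 189·U where U is the unit right shift (U x)_k = x_{k-1} (with x_0 := 0); so ||R|| = 189||U|| and sigma(R) = 189·sigma(U). ||R x||^2 = sum_{k≥1} |189x_k|^2 = 35721||x||^2, so ||R|| = 189 and sigma(R) ⊂ {|z| ≤ 189}. For any |lambda| < 189, the equation (R - lambda I) x = 0 forces x_1 = 0, then 189x_k = lambda x_{k+1} ⇒ x = 0, so R has no eigenvalues. But (R - lambda I) is not surjective for |lambda| < 189: solving (R - lambda I) x = e_1 would require x_n proportional to (lambda/189)^(-n), which is not in l^2. So every |lambda| < 189 lies in the residual spectrum. The boundary |lambda| = 189 is in the approximate point spectrum (the spectrum is closed). Hence sigma(R) is the closed disk of radius 189.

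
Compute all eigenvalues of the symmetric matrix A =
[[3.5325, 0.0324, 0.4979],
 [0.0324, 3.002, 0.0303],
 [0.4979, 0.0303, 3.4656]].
sigma(A) ≈ {3, 4} (3 with multiplicity 2)

A is real symmetric, so its spectrum consists of real eigenvalues. Expanding the characteristic polynomial of the displayed matrix gives
  det(λ I - A) = p(λ) = λ^3 + (-10)λ^2 + (33)λ + (-36.0011).
Solving p(λ) = 0 yields eigenvalues ≈ 3, 3, 4. (A is shown rounded to 4 decimals, so these recover the underlying integer eigenvalues to within that precision.)
Verification: the trace of A = 10 equals the sum of eigenvalues 10, and det(A) ≈ 36.0011 matches the eigenvalue product 36.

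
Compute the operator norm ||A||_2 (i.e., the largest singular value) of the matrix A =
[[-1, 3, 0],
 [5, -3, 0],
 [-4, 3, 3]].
||A||_2 ≈ 8.3164 (= sqrt(largest eigenvalue of A^T A))

||A||_2 = sigma_max(A) = sqrt(lambda_max(A^T A)). Form the symmetric matrix M = A^T A =
[[42, -30, -12],
 [-30, 27, 9],
 [-12, 9, 9]].
Its characteristic polynomial (trace, sum of principal 2x2 minors, determinant of M give the coefficients) is
  p(λ) = det(λ I - M) = λ^3 - 78λ^2 + 630λ - 1296.
No integer candidate from the rational root theorem (±divisors of 1296) is a root, so the roots are irrational. The cubic discriminant is Δ = 55462320 > 0, so there are three distinct real roots. p(3) = -81 and p(4) = 40 have opposite signs, so a root lies in (3, 4); Newton's method refines it to λ ≈ 3.5305. p(5) = 29 and p(6) = -108 have opposite signs, so a root lies in (5, 6); Newton's method refines it to λ ≈ 5.3076. p(69) = -675 and p(70) = 3604 have opposite signs, so a root lies in (69, 70); Newton's method refines it to λ ≈ 69.1619. Check (Vieta): the three roots sum to 78, matching tr M = 78.
So the eigenvalues of A^T A are ≈ 3.5305, 5.3076, 69.1619 (all ≥ 0, as they must be for A^T A). The largest is λ_max ≈ 69.1619, hence ||A||_2 = sqrt(λ_max) ≈ 8.3164.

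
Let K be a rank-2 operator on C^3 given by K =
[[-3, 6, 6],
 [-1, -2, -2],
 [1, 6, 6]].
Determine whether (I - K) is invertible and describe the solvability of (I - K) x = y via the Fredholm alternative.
(I - K) is invertible (det(I - K) = -12 ≠ 0), so for every y in C^3 the equation (I - K) x = y has a unique solution.

K has rank 2 and factors as K = U V^T = u1 v1^T + u2 v2^T with u1 = (-3, 1, -3), v1 = (1, -2, -2), u2 = (0, 1, -2), v2 = (-2, 0, 0) (multiplying out reproduces the displayed K). The nonzero eigenvalues of U V^T coincide with those of the 2 x 2 matrix G = V^T U = [[v1·u1, v1·u2], [v2·u1, v2·u2]] = [[1, 2], [6, 0]], and by the Sylvester determinant identity det(I_3 - U V^T) = det(I_2 - V^T U) = det([[0, -2], [-6, 1]]) = (0)(1) - (-2)(-6) = -12. (Direct check: I - K =
[[4, -6, -6],
 [1, 3, 2],
 [-1, -6, -5]]
has determinant -12.) The finite-dimensional Fredholm alternative says: either (I - K) is invertible, or ker(I - K) ≠ {0} and then range(I - K) = ker((I - K)^*)^⊥, with dim ker(I - K) = dim ker((I - K)^*). Since det(I - K) ≠ 0, 1 is not an eigenvalue of K and ker(I - K) = {0}, so we are in the first case: for every y there is a unique x = (I - K)^(-1) y. (Explicitly, by the Woodbury identity, (I - U V^T)^(-1) = I + U (I_2 - G)^(-1) V^T.)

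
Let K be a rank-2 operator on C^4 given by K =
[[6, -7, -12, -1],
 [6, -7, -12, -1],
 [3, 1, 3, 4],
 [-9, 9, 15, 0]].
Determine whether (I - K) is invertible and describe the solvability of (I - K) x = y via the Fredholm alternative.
(I - K) is invertible (det(I - K) = -16 ≠ 0), so for every y in C^4 the equation (I - K) x = y has a unique solution.

K has rank 2 and factors as K = U V^T = u1 v1^T + u2 v2^T with u1 = (-2, -2, -1, 3), v1 = (-3, 2, 3, -1), u2 = (-3, -3, 3, 3), v2 = (0, 1, 2, 1) (multiplying out reproduces the displayed K). The nonzero eigenvalues of U V^T coincide with those of the 2 x 2 matrix G = V^T U = [[v1·u1, v1·u2], [v2·u1, v2·u2]] = [[-4, 9], [-1, 6]], and by the Sylvester determinant identity det(I_4 - U V^T) = det(I_2 - V^T U) = det([[5, -9], [1, -5]]) = (5)(-5) - (-9)(1) = -16. (Direct check: I - K =
[[-5, 7, 12, 1],
 [-6, 8, 12, 1],
 [-3, -1, -2, -4],
 [9, -9, -15, 1]]
has determinant -16.) The finite-dimensional Fredholm alternative says: either (I - K) is invertible, or ker(I - K) ≠ {0} and then range(I - K) = ker((I - K)^*)^⊥, with dim ker(I - K) = dim ker((I - K)^*). Since det(I - K) ≠ 0, 1 is not an eigenvalue of K and ker(I - K) = {0}, so we are in the first case: for every y there is a unique x = (I - K)^(-1) y. (Explicitly, by the Woodbury identity, (I - U V^T)^(-1) = I + U (I_2 - G)^(-1) V^T.)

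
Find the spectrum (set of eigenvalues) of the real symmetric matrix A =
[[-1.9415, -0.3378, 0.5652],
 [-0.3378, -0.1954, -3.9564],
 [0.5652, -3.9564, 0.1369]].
sigma(A) ≈ {-4, -2, 4}

A is real symmetric, so its spectrum consists of real eigenvalues. Expanding the characteristic polynomial of the displayed matrix gives
  det(λ I - A) = p(λ) = λ^3 + (2)λ^2 + (-16)λ + (-32).
Solving p(λ) = 0 yields eigenvalues ≈ -4, -2, 4. (A is shown rounded to 4 decimals, so these recover the underlying integer eigenvalues to within that precision.)
Verification: the trace of A = -2 equals the sum of eigenvalues -2, and det(A) ≈ 32.0000 matches the eigenvalue product 32.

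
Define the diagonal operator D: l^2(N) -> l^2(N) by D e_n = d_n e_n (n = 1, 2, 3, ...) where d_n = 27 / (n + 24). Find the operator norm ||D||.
||D|| = 27/25 (attained at n = 1)

For D diagonal, ||D|| = sup_n |d_n| = sup_n 27/(n + 24). This is positive and strictly decreasing in n, so the supremum is attained at n = 1: d_1 = 27/(1 + 24) = 27/25. Hence ||D|| = 27/25.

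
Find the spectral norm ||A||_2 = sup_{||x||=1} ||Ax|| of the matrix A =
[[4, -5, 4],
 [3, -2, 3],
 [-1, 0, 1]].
||A||_2 = sqrt((79 + sqrt(5849))/2) ≈ 8.817 (= sqrt(largest eigenvalue of A^T A))

||A||_2 = sigma_max(A) = sqrt(lambda_max(A^T A)). Form the symmetric matrix M = A^T A =
[[26, -26, 24],
 [-26, 29, -26],
 [24, -26, 26]].
Its characteristic polynomial (trace, sum of principal 2x2 minors, determinant of M give the coefficients) is
  p(λ) = det(λ I - M) = λ^3 - 81λ^2 + 256λ - 196.
By the rational root theorem any rational root is an integer divisor of 196. Testing λ = 2: p(2) = 8 - 324 + 512 - 196 = 0, so λ = 2 is a root. Dividing out (λ - 2) leaves p(λ) = (λ - 2)(λ^2 - 79λ + 98). For λ^2 - 79λ + 98 the discriminant is 5849. It is nonnegative but not a perfect square, so the roots are real and irrational: λ = (79 ± sqrt(5849))/2 ≈ 77.7394, 1.2606.
So the eigenvalues of A^T A are ≈ 1.2606, 2, 77.7394 (all ≥ 0, as they must be for A^T A). The largest is λ_max = (79 + sqrt(5849))/2 ≈ 77.7394, hence ||A||_2 = sqrt(λ_max) = sqrt((79 + sqrt(5849))/2) ≈ 8.817.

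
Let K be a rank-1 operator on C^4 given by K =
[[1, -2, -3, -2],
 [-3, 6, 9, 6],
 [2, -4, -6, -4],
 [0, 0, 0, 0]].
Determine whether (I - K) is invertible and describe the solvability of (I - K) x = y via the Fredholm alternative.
(I - K) is singular (det(I - K) = 0, i.e. 1 ∈ sigma(K)). (I - K) x = y is solvable iff y ⊥ ker((I - K)^*) = span{(1, -2, -3, -2)}, i.e. iff y_1 - 2y_2 - 3y_3 - 2y_4 = 0. When solvable, the solutions are x = y + c·(1, -3, 2, 0), c arbitrary (ker(I - K) = span{(1, -3, 2, 0)}, dimension 1).

K has rank 1, so it is an outer product K = u v^T: every row of K is a multiple of one row vector. Reading off the entries, u = (1, -3, 2, 0) and v = (1, -2, -3, -2) (row i of K equals u_i·v^T). A rank-one matrix u v^T satisfies K u = u (v·u) and kills the (3)-dimensional subspace v^⊥, so its characteristic polynomial is lambda^3 (lambda - v·u) with v·u = tr K = 1. Hence the eigenvalues of I - K are 1 (multiplicity 3) and 1 - (1) = 0, so det(I - K) = 0. (Direct check: I - K =
[[0, 2, 3, 2],
 [3, -5, -9, -6],
 [-2, 4, 7, 4],
 [0, 0, 0, 1]]
has determinant 0.) So 1 is an eigenvalue of K and (I - K) is not invertible. The finite-dimensional Fredholm alternative says: either (I - K) is invertible, or ker(I - K) ≠ {0} and then range(I - K) = ker((I - K)^*)^⊥, with dim ker(I - K) = dim ker((I - K)^*). We are in the second case, so we need both kernels. Kernel of I - K: (I - K) u = u - u (v·u) = u - u = 0, so ker(I - K) = span{u} = span{(1, -3, 2, 0)} (it is exactly 1-dimensional because rank(I - K) = 3). Kernel of the adjoint: K is real, so (I - K)^* = I - K^T = I - v u^T, and (I - v u^T) v = v - v (u·v) = 0; hence ker((I - K)^*) = span{v} = span{(1, -2, -3, -2)}. Therefore (I - K) x = y is solvable iff <y, v> = 0, i.e. iff y_1 - 2y_2 - 3y_3 - 2y_4 = 0. When this holds, K y = u (v·y) = 0, so (I - K) y = y and x = y is a particular solution; the full solution set is the line x = y + c·u = y + c·(1, -3, 2, 0), c ∈ C.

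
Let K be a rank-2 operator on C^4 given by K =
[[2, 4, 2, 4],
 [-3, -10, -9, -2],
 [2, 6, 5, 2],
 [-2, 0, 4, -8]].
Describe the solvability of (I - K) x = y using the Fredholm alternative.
(I - K) is invertible (det(I - K) = 38 ≠ 0), so for every y in C^4 the equation (I - K) x = y has a unique solution.

K has rank 2 and factors as K = U V^T = u1 v1^T + u2 v2^T with u1 = (0, -2, 1, 2), v1 = (0, 2, 3, -2), u2 = (-2, 3, -2, 2), v2 = (-1, -2, -1, -2) (multiplying out reproduces the displayed K). The nonzero eigenvalues of U V^T coincide with those of the 2 x 2 matrix G = V^T U = [[v1·u1, v1·u2], [v2·u1, v2·u2]] = [[-5, -4], [-1, -6]], and by the Sylvester determinant identity det(I_4 - U V^T) = det(I_2 - V^T U) = det([[6, 4], [1, 7]]) = (6)(7) - (4)(1) = 38. (Direct check: I - K =
[[-1, -4, -2, -4],
 [3, 11, 9, 2],
 [-2, -6, -4, -2],
 [2, 0, -4, 9]]
has determinant 38.) The finite-dimensional Fredholm alternative says: either (I - K) is invertible, or ker(I - K) ≠ {0} and then range(I - K) = ker((I - K)^*)^⊥, with dim ker(I - K) = dim ker((I - K)^*). Since det(I - K) ≠ 0, 1 is not an eigenvalue of K and ker(I - K) = {0}, so we are in the first case: for every y there is a unique x = (I - K)^(-1) y. (Explicitly, by the Woodbury identity, (I - U V^T)^(-1) = I + U (I_2 - G)^(-1) V^T.)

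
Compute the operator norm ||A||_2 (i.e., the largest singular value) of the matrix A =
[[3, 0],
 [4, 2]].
||A||_2 = sqrt((29 + sqrt(697))/2) ≈ 5.2631 (= sqrt(largest eigenvalue of A^T A))

||A||_2 = sigma_max(A) = sqrt(lambda_max(A^T A)). Form the symmetric matrix M = A^T A =
[[25, 8],
 [8, 4]].
Its characteristic polynomial (trace, determinant of M give the coefficients) is
  p(λ) = det(λ I - M) = λ^2 - 29λ + 36.
For λ^2 - 29λ + 36 the discriminant is 697. It is nonnegative but not a perfect square, so the roots are real and irrational: λ = (29 ± sqrt(697))/2 ≈ 27.7004, 1.2996.
So the eigenvalues of A^T A are ≈ 1.2996, 27.7004 (all ≥ 0, as they must be for A^T A). The largest is λ_max = (29 + sqrt(697))/2 ≈ 27.7004, hence ||A||_2 = sqrt(λ_max) = sqrt((29 + sqrt(697))/2) ≈ 5.2631.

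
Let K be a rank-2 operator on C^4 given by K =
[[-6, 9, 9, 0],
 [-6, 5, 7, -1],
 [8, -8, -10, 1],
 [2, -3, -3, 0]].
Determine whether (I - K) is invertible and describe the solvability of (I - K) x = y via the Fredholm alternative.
(I - K) is invertible (det(I - K) = 30 ≠ 0), so for every y in C^4 the equation (I - K) x = y has a unique solution.

K has rank 2 and factors as K = U V^T = u1 v1^T + u2 v2^T with u1 = (3, 2, -3, -1), v1 = (-2, 3, 3, 0), u2 = (0, -1, 1, 0), v2 = (2, 1, -1, 1) (multiplying out reproduces the displayed K). The nonzero eigenvalues of U V^T coincide with those of the 2 x 2 matrix G = V^T U = [[v1·u1, v1·u2], [v2·u1, v2·u2]] = [[-9, 0], [10, -2]], and by the Sylvester determinant identity det(I_4 - U V^T) = det(I_2 - V^T U) = det([[10, 0], [-10, 3]]) = (10)(3) - (0)(-10) = 30. (Direct check: I - K =
[[7, -9, -9, 0],
 [6, -4, -7, 1],
 [-8, 8, 11, -1],
 [-2, 3, 3, 1]]
has determinant 30.) The finite-dimensional Fredholm alternative says: either (I - K) is invertible, or ker(I - K) ≠ {0} and then range(I - K) = ker((I - K)^*)^⊥, with dim ker(I - K) = dim ker((I - K)^*). Since det(I - K) ≠ 0, 1 is not an eigenvalue of K and ker(I - K) = {0}, so we are in the first case: for every y there is a unique x = (I - K)^(-1) y. (Explicitly, by the Woodbury identity, (I - U V^T)^(-1) = I + U (I_2 - G)^(-1) V^T.)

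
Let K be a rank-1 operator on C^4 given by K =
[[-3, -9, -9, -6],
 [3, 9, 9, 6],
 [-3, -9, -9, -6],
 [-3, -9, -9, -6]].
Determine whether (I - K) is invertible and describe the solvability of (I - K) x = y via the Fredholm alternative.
(I - K) is invertible (det(I - K) = 10 ≠ 0), so for every y in C^4 the equation (I - K) x = y has a unique solution.

K has rank 1, so it is an outer product K = u v^T: every row of K is a multiple of one row vector. Reading off the entries, u = (3, -3, 3, 3) and v = (-1, -3, -3, -2) (row i of K equals u_i·v^T). A rank-one matrix u v^T satisfies K u = u (v·u) and kills the (3)-dimensional subspace v^⊥, so its characteristic polynomial is lambda^3 (lambda - v·u) with v·u = tr K = -9. Hence the eigenvalues of I - K are 1 (multiplicity 3) and 1 - (-9) = 10, so det(I - K) = 10. (Direct check: I - K =
[[4, 9, 9, 6],
 [-3, -8, -9, -6],
 [3, 9, 10, 6],
 [3, 9, 9, 7]]
has determinant 10.) The finite-dimensional Fredholm alternative says: either (I - K) is invertible, or ker(I - K) ≠ {0} and then range(I - K) = ker((I - K)^*)^⊥, with dim ker(I - K) = dim ker((I - K)^*). Since det(I - K) ≠ 0, 1 is not an eigenvalue of K and ker(I - K) = {0}, so we are in the first case: for every y there is a unique x = (I - K)^(-1) y. Explicitly, by the Sherman–Morrison formula, (I - u v^T)^(-1) = I + u v^T/(1 - v·u), i.e. (I - K)^(-1) = I + K/(10).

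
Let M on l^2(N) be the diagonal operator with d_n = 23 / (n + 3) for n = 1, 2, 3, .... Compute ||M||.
||M|| = 23/4 (attained at n = 1)

For M diagonal, ||M|| = sup_n |d_n| = sup_n 23/(n + 3). This is positive and strictly decreasing in n, so the supremum is attained at n = 1: d_1 = 23/(1 + 3) = 23/4. Hence ||M|| = 23/4.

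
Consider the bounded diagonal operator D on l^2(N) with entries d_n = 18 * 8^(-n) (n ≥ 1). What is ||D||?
||D|| = 9/4 (attained at n = 1)

For D diagonal, ||D|| = sup_n |d_n|. The sequence d_n = 18 * 8^(-n) is positive and strictly decreasing (ratio 8^(-1) < 1), so the supremum is d_1 = 18/8 = 9/4. Hence ||D|| = 9/4.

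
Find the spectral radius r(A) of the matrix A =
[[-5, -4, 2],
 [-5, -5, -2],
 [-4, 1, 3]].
r(A) ≈ 9.4497

The eigenvalues of A are the roots of its characteristic polynomial. With M = A (coefficients from the trace, the sum of principal 2x2 minors, and det A):
  p(λ) = det(λ I - M) = λ^3 + 7λ^2 - 15λ + 77.
No integer candidate from the rational root theorem (±divisors of 77) is a root, so the roots are irrational. The cubic discriminant is Δ = -386732 < 0, so there is one real root and a complex-conjugate pair. p(-10) = -73 and p(-9) = 50 have opposite signs, so a root lies in (-10, -9); Newton's method refines it to λ ≈ -9.4497. Dividing out (λ - (-9.4497)) leaves approximately λ^2 - 2.4497λ + 8.1484. For λ^2 - 2.4497λ + 8.1484 the discriminant is -26.5929. It is negative, so the remaining roots are the complex-conjugate pair λ ≈ 1.2248 ± 2.5784i. Their product equals the constant term, so |λ|^2 ≈ 8.1484 and |λ| ≈ 2.8545.
Thus the eigenvalues (to 4 decimals) are -9.4497 (modulus 9.4497); 1.2248 ± 2.5784i (modulus 2.8545). The spectral radius is the largest modulus: r(A) ≈ 9.4497. (Cross-check: r(A) ≤ ||A||_2 ≈ 9.8627; equality holds whenever A is normal, though it can also hold for some non-normal A.)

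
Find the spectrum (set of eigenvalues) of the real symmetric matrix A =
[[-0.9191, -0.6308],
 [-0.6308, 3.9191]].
sigma(A) ≈ {-1, 4}

A is real symmetric, so its spectrum consists of real eigenvalues. Expanding the characteristic polynomial of the displayed matrix gives
  det(λ I - A) = p(λ) = λ^2 + (-3)λ + (-4).
Solving p(λ) = 0 yields eigenvalues ≈ -1, 4. (A is shown rounded to 4 decimals, so these recover the underlying integer eigenvalues to within that precision.)
Verification: the trace of A = 3 equals the sum of eigenvalues 3, and det(A) ≈ -4.0000 matches the eigenvalue product -4.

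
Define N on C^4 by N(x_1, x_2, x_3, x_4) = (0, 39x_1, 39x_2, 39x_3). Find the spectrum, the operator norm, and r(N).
sigma(N) = {0}; ||N|| = 39; r(N) = 0. (N is nilpotent with N^4 = 0.)

On C^4, N is a strictly lower-triangular matrix with 39 on the subdiagonal and zeros elsewhere, so its characteristic polynomial is lambda^4 and every eigenvalue is 0: sigma(N) = {0}. For the operator norm, N e_i = 39e_{i+1} for i = 1, ..., 3 and N e_4 = 0, so the singular values of N are 39 (with multiplicity 3) and 0; hence ||N|| = 39. The spectral radius r(N) = max|lambda| = 0. Note ||N|| > r(N) — characteristic of non-normal nilpotent operators. Indeed N^4 = 0.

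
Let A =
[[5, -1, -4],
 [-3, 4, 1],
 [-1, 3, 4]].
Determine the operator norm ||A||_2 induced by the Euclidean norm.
||A||_2 ≈ 8.7619 (= sqrt(largest eigenvalue of A^T A))

||A||_2 = sigma_max(A) = sqrt(lambda_max(A^T A)). Form the symmetric matrix M = A^T A =
[[35, -20, -27],
 [-20, 26, 20],
 [-27, 20, 33]].
Its characteristic polynomial (trace, sum of principal 2x2 minors, determinant of M give the coefficients) is
  p(λ) = det(λ I - M) = λ^3 - 94λ^2 + 1394λ - 5476.
No integer candidate from the rational root theorem (±divisors of 5476) is a root, so the roots are irrational. The cubic discriminant is Δ = 248156320 > 0, so there are three distinct real roots. p(6) = -280 and p(7) = 19 have opposite signs, so a root lies in (6, 7); Newton's method refines it to λ ≈ 6.9178. p(10) = 64 and p(11) = -185 have opposite signs, so a root lies in (10, 11); Newton's method refines it to λ ≈ 10.311. p(76) = -3500 and p(77) = 1069 have opposite signs, so a root lies in (76, 77); Newton's method refines it to λ ≈ 76.7713. Check (Vieta): the three roots sum to 94, matching tr M = 94.
So the eigenvalues of A^T A are ≈ 6.9178, 10.311, 76.7713 (all ≥ 0, as they must be for A^T A). The largest is λ_max ≈ 76.7713, hence ||A||_2 = sqrt(λ_max) ≈ 8.7619.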